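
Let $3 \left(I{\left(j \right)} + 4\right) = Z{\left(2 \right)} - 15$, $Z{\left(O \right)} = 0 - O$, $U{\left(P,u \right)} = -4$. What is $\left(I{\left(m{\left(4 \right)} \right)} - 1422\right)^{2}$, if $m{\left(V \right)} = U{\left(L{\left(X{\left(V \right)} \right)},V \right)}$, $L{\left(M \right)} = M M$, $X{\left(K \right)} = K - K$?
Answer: $\frac{18447025}{9} \approx 2.0497 \cdot 10^{6}$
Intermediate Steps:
$X{\left(K \right)} = 0$
$L{\left(M \right)} = M^{2}$
$Z{\left(O \right)} = - O$
$m{\left(V \right)} = -4$
$I{\left(j \right)} = - \frac{29}{3}$ ($I{\left(j \right)} = -4 + \frac{\left(-1\right) 2 - 15}{3} = -4 + \frac{-2 - 15}{3} = -4 + \frac{1}{3} \left(-17\right) = -4 - \frac{17}{3} = - \frac{29}{3}$)
$\left(I{\left(m{\left(4 \right)} \right)} - 1422\right)^{2} = \left(- \frac{29}{3} - 1422\right)^{2} = \left(- \frac{4295}{3}\right)^{2} = \frac{18447025}{9}$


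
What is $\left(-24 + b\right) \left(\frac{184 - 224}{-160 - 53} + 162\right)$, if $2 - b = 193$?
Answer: $- \frac{7427390}{213} \approx -34870.0$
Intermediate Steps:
$b = -191$ ($b = 2 - 193 = -191$)
$\left(-24 + b\right) \left(\frac{184 - 224}{-160 - 53} + 162\right) = \left(-24 - 191\right) \left(\frac{184 - 224}{-160 - 53} + 162\right) = - 215 \left(- \frac{40}{-213} + 162\right) = - 215 \left(\left(-40\right) \left(- \frac{1}{213}\right) + 162\right) = - 215 \left(\frac{40}{213} + 162\right) = \left(-215\right) \frac{34546}{213} = - \frac{7427390}{213}$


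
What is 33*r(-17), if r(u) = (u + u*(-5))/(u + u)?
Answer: -66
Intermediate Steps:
r(u) = -2 (r(u) = (u - 5*u)/((2*u)) = (-4*u)*(1/(2*u)) = -2)
33*r(-17) = 33*(-2) = -66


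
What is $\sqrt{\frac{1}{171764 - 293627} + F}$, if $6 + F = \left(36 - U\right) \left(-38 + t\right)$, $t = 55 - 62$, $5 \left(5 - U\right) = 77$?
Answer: $\frac{i \sqrt{634635452901}}{17409} \approx 45.76 i$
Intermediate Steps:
$U = - \frac{52}{5}$ ($U = 5 - \frac{77}{5} = - \frac{52}{5} \approx -10.4$)
$t = -7$ ($t = 55 - 62 = -7$)
$F = -2094$ ($F = -6 + \left(36 - - \frac{52}{5}\right) \left(-38 - 7\right) = -6 + \left(36 + \frac{52}{5}\right) \left(-45\right) = -6 + \frac{232}{5} \left(-45\right) = -6 - 2088 = -2094$)
$\sqrt{\frac{1}{171764 - 293627} + F} = \sqrt{\frac{1}{171764 - 293627} - 2094} = \sqrt{\frac{1}{-121863} - 2094} = \sqrt{- \frac{1}{121863} - 2094} = \sqrt{- \frac{255181123}{121863}} = \frac{i \sqrt{634635452901}}{17409}$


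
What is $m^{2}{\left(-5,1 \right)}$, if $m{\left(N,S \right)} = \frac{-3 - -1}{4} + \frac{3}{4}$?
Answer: $\frac{1}{16} \approx 0.0625$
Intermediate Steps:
$m{\left(N,S \right)} = \frac{1}{4}$ ($m{\left(N,S \right)} = \left(-3 + 1\right) \frac{1}{4} + 3 \cdot \frac{1}{4} = \left(-2\right) \frac{1}{4} + \frac{3}{4} = - \frac{1}{2} + \frac{3}{4} = \frac{1}{4}$)
$m^{2}{\left(-5,1 \right)} = \left(\frac{1}{4}\right)^{2} = \frac{1}{16}$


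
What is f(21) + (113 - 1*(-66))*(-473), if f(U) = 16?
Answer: -84651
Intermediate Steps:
f(21) + (113 - 1*(-66))*(-473) = 16 + (113 - 1*(-66))*(-473) = 16 + (113 + 66)*(-473) = 16 + 179*(-473) = 16 - 84667 = -84651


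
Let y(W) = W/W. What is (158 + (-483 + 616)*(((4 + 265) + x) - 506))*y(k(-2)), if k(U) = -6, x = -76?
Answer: -41471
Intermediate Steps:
y(W) = 1
(158 + (-483 + 616)*(((4 + 265) + x) - 506))*y(k(-2)) = (158 + (-483 + 616)*(((4 + 265) - 76) - 506))*1 = (158 + 133*((269 - 76) - 506))*1 = (158 + 133*(193 - 506))*1 = (158 + 133*(-313))*1 = (158 - 41629)*1 = -41471*1 = -41471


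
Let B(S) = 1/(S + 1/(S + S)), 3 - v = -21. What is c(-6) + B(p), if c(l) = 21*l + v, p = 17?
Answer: -59024/579 ≈ -101.94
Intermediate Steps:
v = 24 (v = 3 - 1*(-21) = 3 + 21 = 24)
B(S) = 1/(S + 1/(2*S))
c(l) = 24 + 21*l (c(l) = 21*l + 24 = 24 + 21*l)
c(-6) + B(p) = (24 + 21*(-6)) + 2*17/(1 + 2*17**2) = (24 - 126) + 2*17/(1 + 2*289) = -102 + 2*17/(1 + 578) = -102 + 2*17/579 = -102 + 2*17*(1/579) = -102 + 34/579 = -59024/579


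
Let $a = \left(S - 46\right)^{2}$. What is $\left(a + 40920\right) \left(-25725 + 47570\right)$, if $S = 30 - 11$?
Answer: $909822405$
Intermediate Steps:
$S = 19$ ($S = 30 - 11 = 19$)
$a = 729$ ($a = \left(19 - 46\right)^{2} = \left(-27\right)^{2} = 729$)
$\left(a + 40920\right) \left(-25725 + 47570\right) = \left(729 + 40920\right) \left(-25725 + 47570\right) = 41649 \cdot 21845 = 909822405$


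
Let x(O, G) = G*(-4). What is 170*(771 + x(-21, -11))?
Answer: 138550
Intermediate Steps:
x(O, G) = -4*G
170*(771 + x(-21, -11)) = 170*(771 - 4*(-11)) = 170*(771 + 44) = 170*815 = 138550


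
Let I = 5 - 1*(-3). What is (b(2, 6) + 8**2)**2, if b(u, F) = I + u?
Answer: 5476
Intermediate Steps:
I = 8 (I = 5 + 3 = 8)
b(u, F) = 8 + u
(b(2, 6) + 8**2)**2 = ((8 + 2) + 8**2)**2 = (10 + 64)**2 = 74**2 = 5476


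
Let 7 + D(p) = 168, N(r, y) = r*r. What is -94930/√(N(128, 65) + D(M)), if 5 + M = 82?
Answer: -18986*√16545/3309 ≈ -738.02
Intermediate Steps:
N(r, y) = r²
M = 77 (M = -5 + 82 = 77)
D(p) = 161 (D(p) = -7 + 168 = 161)
-94930/√(N(128, 65) + D(M)) = -94930/√(128² + 161) = -94930/√(16384 + 161) = -94930*√16545/16545 = -18986*√16545/3309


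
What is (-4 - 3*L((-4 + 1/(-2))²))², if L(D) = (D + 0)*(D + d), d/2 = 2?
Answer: 558613225/256 ≈ 2.1821e+6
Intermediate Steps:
d = 4 (d = 2*2 = 4)
L(D) = D*(4 + D) (L(D) = (D + 0)*(D + 4) = D*(4 + D))
(-4 - 3*L((-4 + 1/(-2))²))² = (-4 - 3*(-4 + 1/(-2))²*(4 + (-4 + 1/(-2))²))² = (-4 - 3*(-4 - ½)²*(4 + (-4 - ½)²))² = (-4 - 3*(-9/2)²*(4 + (-9/2)²))² = (-4 - 243*(4 + 81/4)/4)² = (-4 - 243*97/(4*4))² = (-4 - 3*7857/16)² = (-4 - 23571/16)² = (-23635/16)² = 558613225/256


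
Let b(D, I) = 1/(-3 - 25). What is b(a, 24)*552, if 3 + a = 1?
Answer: -138/7 ≈ -19.714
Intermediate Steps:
a = -2 (a = -3 + 1 = -2)
b(D, I) = -1/28 (b(D, I) = 1/(-28) = -1/28)
b(a, 24)*552 = -1/28*552 = -138/7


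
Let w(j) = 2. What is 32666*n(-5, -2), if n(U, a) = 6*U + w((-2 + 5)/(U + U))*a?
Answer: -1110644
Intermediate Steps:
n(U, a) = 2*a + 6*U (n(U, a) = 6*U + 2*a = 2*a + 6*U)
32666*n(-5, -2) = 32666*(2*(-2) + 6*(-5)) = 32666*(-4 - 30) = 32666*(-34) = -1110644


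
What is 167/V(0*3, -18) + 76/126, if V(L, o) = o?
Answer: -1093/126 ≈ -8.6746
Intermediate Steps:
167/V(0*3, -18) + 76/126 = 167/(-18) + 76/126 = 167*(-1/18) + 76*(1/126) = -167/18 + 38/63 = -1093/126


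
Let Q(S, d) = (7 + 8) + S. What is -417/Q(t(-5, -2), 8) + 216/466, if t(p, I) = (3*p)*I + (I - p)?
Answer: -30659/3728 ≈ -8.2240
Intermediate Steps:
t(p, I) = I - p + 3*I*p (t(p, I) = 3*I*p + (I - p) = I - p + 3*I*p)
Q(S, d) = 15 + S
-417/Q(t(-5, -2), 8) + 216/466 = -417/(15 + (-2 - 1*(-5) + 3*(-2)*(-5))) + 216/466 = -417/(15 + (-2 + 5 + 30)) + 216*(1/466) = -417/(15 + 33) + 108/233 = -417/48 + 108/233 = -417*1/48 + 108/233 = -139/16 + 108/233 = -30659/3728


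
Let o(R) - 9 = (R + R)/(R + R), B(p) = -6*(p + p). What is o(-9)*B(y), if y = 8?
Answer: -960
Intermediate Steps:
B(p) = -12*p
o(R) = 10 (o(R) = 9 + (R + R)/(R + R) = 9 + (2*R)/((2*R)) = 9 + (2*R)*(1/(2*R)) = 9 + 1 = 10)
o(-9)*B(y) = 10*(-12*8) = 10*(-96) = -960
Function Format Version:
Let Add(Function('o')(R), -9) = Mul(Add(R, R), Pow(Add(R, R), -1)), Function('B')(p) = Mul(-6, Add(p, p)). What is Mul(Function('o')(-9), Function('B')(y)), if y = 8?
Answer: -960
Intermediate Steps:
Function('B')(p) = Mul(-12, p) (Function('B')(p) = Mul(-6, Mul(2, p)) = Mul(-12, p))
Function('o')(R) = 10 (Function('o')(R) = Add(9, Mul(Add(R, R), Pow(Add(R, R), -1))) = Add(9, Mul(Mul(2, R), Pow(Mul(2, R), -1))) = Add(9, Mul(Mul(2, R), Mul(Rational(1, 2), Pow(R, -1)))) = Add(9, 1) = 10)
Mul(Function('o')(-9), Function('B')(y)) = Mul(10, Mul(-12, 8)) = Mul(10, -96) = -960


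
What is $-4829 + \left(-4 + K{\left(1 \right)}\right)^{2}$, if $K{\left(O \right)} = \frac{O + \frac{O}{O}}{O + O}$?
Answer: $-4820$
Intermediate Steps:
$K{\left(O \right)} = \frac{1 + O}{2 O}$ ($K{\left(O \right)} = \frac{O + 1}{2 O} = \left(1 + O\right) \frac{1}{2 O} = \frac{1 + O}{2 O}$)
$-4829 + \left(-4 + K{\left(1 \right)}\right)^{2} = -4829 + \left(-4 + \frac{1 + 1}{2 \cdot 1}\right)^{2} = -4829 + \left(-4 + \frac{1}{2} \cdot 1 \cdot 2\right)^{2} = -4829 + \left(-4 + 1\right)^{2} = -4829 + \left(-3\right)^{2} = -4829 + 9 = -4820$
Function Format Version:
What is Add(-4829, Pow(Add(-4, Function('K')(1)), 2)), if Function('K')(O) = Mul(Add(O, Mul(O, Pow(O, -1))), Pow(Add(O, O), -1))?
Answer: -4820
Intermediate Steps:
Function('K')(O) = Mul(Rational(1, 2), Pow(O, -1), Add(1, O)) (Function('K')(O) = Mul(Add(O, 1), Pow(Mul(2, O), -1)) = Mul(Add(1, O), Mul(Rational(1, 2), Pow(O, -1))) = Mul(Rational(1, 2), Pow(O, -1), Add(1, O)))
Add(-4829, Pow(Add(-4, Function('K')(1)), 2)) = Add(-4829, Pow(Add(-4, Mul(Rational(1, 2), Pow(1, -1), Add(1, 1))), 2)) = Add(-4829, Pow(Add(-4, Mul(Rational(1, 2), 1, 2)), 2)) = Add(-4829, Pow(Add(-4, 1), 2)) = Add(-4829, Pow(-3, 2)) = Add(-4829, 9) = -4820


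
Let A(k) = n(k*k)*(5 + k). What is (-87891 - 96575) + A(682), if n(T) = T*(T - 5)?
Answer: 148624212517906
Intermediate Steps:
n(T) = T*(-5 + T)
A(k) = k**2*(-5 + k**2)*(5 + k) (A(k) = ((k*k)*(-5 + k*k))*(5 + k) = (k**2*(-5 + k**2))*(5 + k) = k**2*(-5 + k**2)*(5 + k))
(-87891 - 96575) + A(682) = (-87891 - 96575) + 682**2*(-5 + 682**2)*(5 + 682) = -184466 + 465124*(-5 + 465124)*687 = -184466 + 465124*465119*687 = -184466 + 148624212702372 = 148624212517906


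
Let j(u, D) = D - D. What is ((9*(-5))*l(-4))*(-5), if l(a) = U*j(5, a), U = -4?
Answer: 0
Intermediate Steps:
j(u, D) = 0
l(a) = 0 (l(a) = -4*0 = 0)
((9*(-5))*l(-4))*(-5) = ((9*(-5))*0)*(-5) = -45*0*(-5) = 0*(-5) = 0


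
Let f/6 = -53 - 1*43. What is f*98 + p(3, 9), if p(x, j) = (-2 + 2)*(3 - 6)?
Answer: -56448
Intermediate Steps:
f = -576 (f = 6*(-53 - 1*43) = 6*(-53 - 43) = 6*(-96) = -576)
p(x, j) = 0 (p(x, j) = 0*(-3) = 0)
f*98 + p(3, 9) = -576*98 + 0 = -56448 + 0 = -56448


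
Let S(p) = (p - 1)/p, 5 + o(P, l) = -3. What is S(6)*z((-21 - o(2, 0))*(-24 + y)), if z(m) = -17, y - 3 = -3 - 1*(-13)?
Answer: -85/6 ≈ -14.167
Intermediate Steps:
y = 13 (y = 3 + (-3 - 1*(-13)) = 3 + (-3 + 13) = 3 + 10 = 13)
o(P, l) = -8 (o(P, l) = -5 - 3 = -8)
S(p) = (-1 + p)/p
S(6)*z((-21 - o(2, 0))*(-24 + y)) = ((-1 + 6)/6)*(-17) = ((⅙)*5)*(-17) = (⅚)*(-17) = -85/6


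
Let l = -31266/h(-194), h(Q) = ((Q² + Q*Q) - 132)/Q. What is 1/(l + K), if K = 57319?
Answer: 18785/1078253816 ≈ 1.7422e-5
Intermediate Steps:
h(Q) = (-132 + 2*Q²)/Q (h(Q) = ((Q² + Q²) - 132)/Q = (2*Q² - 132)/Q = (-132 + 2*Q²)/Q)
l = 1516401/18785 (l = -31266/(-132/(-194) + 2*(-194)) = -31266/(-132*(-1/194) - 388) = -31266/(66/97 - 388) = -31266/(-37570/97) = -31266*(-97/37570) = 1516401/18785 ≈ 80.724)
1/(l + K) = 1/(1516401/18785 + 57319) = 1/(1078253816/18785) = 18785/1078253816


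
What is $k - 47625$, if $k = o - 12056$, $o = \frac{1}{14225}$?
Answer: $- \frac{848962224}{14225} \approx -59681.0$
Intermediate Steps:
$o = \frac{1}{14225} \approx 7.0299 \cdot 10^{-5}$
$k = - \frac{171496599}{14225}$ ($k = \frac{1}{14225} - 12056 = - \frac{171496599}{14225} \approx -12056.0$)
$k - 47625 = - \frac{171496599}{14225} - 47625 = - \frac{848962224}{14225}$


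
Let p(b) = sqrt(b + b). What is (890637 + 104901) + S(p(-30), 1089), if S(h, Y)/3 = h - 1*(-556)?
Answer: 997206 + 6*I*sqrt(15) ≈ 9.9721e+5 + 23.238*I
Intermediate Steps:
p(b) = sqrt(2)*sqrt(b) (p(b) = sqrt(2*b) = sqrt(2)*sqrt(b))
S(h, Y) = 1668 + 3*h (S(h, Y) = 3*(h - 1*(-556)) = 3*(h + 556) = 3*(556 + h) = 1668 + 3*h)
(890637 + 104901) + S(p(-30), 1089) = (890637 + 104901) + (1668 + 3*(sqrt(2)*sqrt(-30))) = 995538 + (1668 + 3*(sqrt(2)*(I*sqrt(30)))) = 995538 + (1668 + 3*(2*I*sqrt(15))) = 995538 + (1668 + 6*I*sqrt(15)) = 997206 + 6*I*sqrt(15)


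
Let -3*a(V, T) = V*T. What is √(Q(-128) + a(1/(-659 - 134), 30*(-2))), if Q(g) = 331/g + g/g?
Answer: 9*I*√3202134/12688 ≈ 1.2693*I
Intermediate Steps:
Q(g) = 1 + 331/g (Q(g) = 331/g + 1 = 1 + 331/g)
a(V, T) = -T*V/3 (a(V, T) = -V*T/3 = -T*V/3)
√(Q(-128) + a(1/(-659 - 134), 30*(-2))) = √((331 - 128)/(-128) - 30*(-2)/(3*(-659 - 134))) = √(-1/128*203 - ⅓*(-60)/(-793)) = √(-203/128 - ⅓*(-60)*(-1/793)) = √(-203/128 - 20/793) = √(-163539/101504) = 9*I*√3202134/12688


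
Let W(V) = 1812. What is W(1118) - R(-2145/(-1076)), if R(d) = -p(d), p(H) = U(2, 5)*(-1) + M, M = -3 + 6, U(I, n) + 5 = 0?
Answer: 1820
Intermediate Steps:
U(I, n) = -5 (U(I, n) = -5 + 0 = -5)
M = 3
p(H) = 8 (p(H) = -5*(-1) + 3 = 5 + 3 = 8)
R(d) = -8 (R(d) = -1*8 = -8)
W(1118) - R(-2145/(-1076)) = 1812 - 1*(-8) = 1812 + 8 = 1820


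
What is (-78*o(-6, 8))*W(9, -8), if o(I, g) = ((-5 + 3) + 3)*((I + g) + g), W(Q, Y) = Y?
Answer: 6240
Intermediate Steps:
o(I, g) = I + 2*g (o(I, g) = (-2 + 3)*(I + 2*g) = 1*(I + 2*g) = I + 2*g)
(-78*o(-6, 8))*W(9, -8) = -78*(-6 + 2*8)*(-8) = -78*(-6 + 16)*(-8) = -78*10*(-8) = -780*(-8) = 6240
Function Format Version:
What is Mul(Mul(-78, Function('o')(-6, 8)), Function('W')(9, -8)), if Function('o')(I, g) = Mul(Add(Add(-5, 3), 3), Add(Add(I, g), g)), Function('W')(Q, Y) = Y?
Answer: 6240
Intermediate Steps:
Function('o')(I, g) = Add(I, Mul(2, g)) (Function('o')(I, g) = Mul(Add(-2, 3), Add(I, Mul(2, g))) = Mul(1, Add(I, Mul(2, g))) = Add(I, Mul(2, g)))
Mul(Mul(-78, Function('o')(-6, 8)), Function('W')(9, -8)) = Mul(Mul(-78, Add(-6, Mul(2, 8))), -8) = Mul(Mul(-78, Add(-6, 16)), -8) = Mul(Mul(-78, 10), -8) = Mul(-780, -8) = 6240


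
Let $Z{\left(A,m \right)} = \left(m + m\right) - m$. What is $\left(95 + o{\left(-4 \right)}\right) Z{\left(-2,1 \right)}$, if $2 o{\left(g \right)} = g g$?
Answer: $103$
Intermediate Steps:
$o{\left(g \right)} = \frac{g^{2}}{2}$ ($o{\left(g \right)} = \frac{g g}{2} = \frac{g^{2}}{2}$)
$Z{\left(A,m \right)} = m$ ($Z{\left(A,m \right)} = 2 m - m = m$)
$\left(95 + o{\left(-4 \right)}\right) Z{\left(-2,1 \right)} = \left(95 + \frac{\left(-4\right)^{2}}{2}\right) 1 = \left(95 + \frac{1}{2} \cdot 16\right) 1 = \left(95 + 8\right) 1 = 103 \cdot 1 = 103$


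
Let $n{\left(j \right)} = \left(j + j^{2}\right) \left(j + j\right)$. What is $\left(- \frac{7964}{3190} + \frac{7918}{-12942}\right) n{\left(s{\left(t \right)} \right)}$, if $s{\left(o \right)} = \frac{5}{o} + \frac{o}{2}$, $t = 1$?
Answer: $- \frac{4587744161}{3753180} \approx -1222.4$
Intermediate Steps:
$s{\left(o \right)} = \frac{o}{2} + \frac{5}{o}$ ($s{\left(o \right)} = \frac{5}{o} + o \frac{1}{2} = \frac{5}{o} + \frac{o}{2} = \frac{o}{2} + \frac{5}{o}$)
$n{\left(j \right)} = 2 j \left(j + j^{2}\right)$ ($n{\left(j \right)} = \left(j + j^{2}\right) 2 j = 2 j \left(j + j^{2}\right)$)
$\left(- \frac{7964}{3190} + \frac{7918}{-12942}\right) n{\left(s{\left(t \right)} \right)} = \left(- \frac{7964}{3190} + \frac{7918}{-12942}\right) 2 \left(\frac{1}{2} \cdot 1 + \frac{5}{1}\right)^{2} \left(1 + \left(\frac{1}{2} \cdot 1 + \frac{5}{1}\right)\right) = \left(\left(-7964\right) \frac{1}{3190} + 7918 \left(- \frac{1}{12942}\right)\right) 2 \left(\frac{1}{2} + 5 \cdot 1\right)^{2} \left(1 + \left(\frac{1}{2} + 5 \cdot 1\right)\right) = \left(- \frac{362}{145} - \frac{3959}{6471}\right) 2 \left(\frac{1}{2} + 5\right)^{2} \left(1 + \left(\frac{1}{2} + 5\right)\right) = - \frac{2916557 \cdot 2 \left(\frac{11}{2}\right)^{2} \left(1 + \frac{11}{2}\right)}{938295} = - \frac{2916557 \cdot 2 \cdot \frac{121}{4} \cdot \frac{13}{2}}{938295} = \left(- \frac{2916557}{938295}\right) \frac{1573}{4} = - \frac{4587744161}{3753180}$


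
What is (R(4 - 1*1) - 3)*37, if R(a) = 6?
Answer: 111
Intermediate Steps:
(R(4 - 1*1) - 3)*37 = (6 - 3)*37 = 3*37 = 111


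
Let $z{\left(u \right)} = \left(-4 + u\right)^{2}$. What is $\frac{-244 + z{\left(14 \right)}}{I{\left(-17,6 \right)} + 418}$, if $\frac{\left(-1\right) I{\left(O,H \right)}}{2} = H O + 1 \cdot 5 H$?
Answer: $- \frac{72}{281} \approx -0.25623$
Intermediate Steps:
$I{\left(O,H \right)} = - 10 H - 2 H O$ ($I{\left(O,H \right)} = - 2 \left(H O + 1 \cdot 5 H\right) = - 2 \left(H O + 5 H\right) = - 2 \left(5 H + H O\right) = - 10 H - 2 H O$)
$\frac{-244 + z{\left(14 \right)}}{I{\left(-17,6 \right)} + 418} = \frac{-244 + \left(-4 + 14\right)^{2}}{\left(-2\right) 6 \left(5 - 17\right) + 418} = \frac{-244 + 10^{2}}{\left(-2\right) 6 \left(-12\right) + 418} = \frac{-244 + 100}{144 + 418} = - \frac{144}{562} = \left(-144\right) \frac{1}{562} = - \frac{72}{281}$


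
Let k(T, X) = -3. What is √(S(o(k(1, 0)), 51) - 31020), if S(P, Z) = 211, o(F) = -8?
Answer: I*√30809 ≈ 175.52*I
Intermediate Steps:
√(S(o(k(1, 0)), 51) - 31020) = √(211 - 31020) = √(-30809) = I*√30809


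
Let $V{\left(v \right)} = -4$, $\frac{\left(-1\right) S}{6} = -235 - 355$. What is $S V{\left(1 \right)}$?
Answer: $-14160$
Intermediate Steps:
$S = 3540$ ($S = - 6 \left(-235 - 355\right) = \left(-6\right) \left(-590\right) = 3540$)
$S V{\left(1 \right)} = 3540 \left(-4\right) = -14160$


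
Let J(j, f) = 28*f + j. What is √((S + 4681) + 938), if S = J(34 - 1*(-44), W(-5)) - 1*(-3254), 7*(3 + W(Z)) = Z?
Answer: 3*√983 ≈ 94.058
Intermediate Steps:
W(Z) = -3 + Z/7
J(j, f) = j + 28*f
S = 3228 (S = ((34 - 1*(-44)) + 28*(-3 + (⅐)*(-5))) - 1*(-3254) = ((34 + 44) + 28*(-3 - 5/7)) + 3254 = (78 + 28*(-26/7)) + 3254 = (78 - 104) + 3254 = -26 + 3254 = 3228)
√((S + 4681) + 938) = √((3228 + 4681) + 938) = √(7909 + 938) = √8847 = 3*√983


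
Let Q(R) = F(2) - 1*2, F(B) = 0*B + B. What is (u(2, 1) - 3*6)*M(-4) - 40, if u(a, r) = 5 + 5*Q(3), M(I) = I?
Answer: 12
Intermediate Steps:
F(B) = B (F(B) = 0 + B = B)
Q(R) = 0 (Q(R) = 2 - 1*2 = 2 - 2 = 0)
u(a, r) = 5 (u(a, r) = 5 + 5*0 = 5 + 0 = 5)
(u(2, 1) - 3*6)*M(-4) - 40 = (5 - 3*6)*(-4) - 40 = (5 - 18)*(-4) - 40 = -13*(-4) - 40 = 52 - 40 = 12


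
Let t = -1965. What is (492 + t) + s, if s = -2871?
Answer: -4344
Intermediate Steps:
(492 + t) + s = (492 - 1965) - 2871 = -1473 - 2871 = -4344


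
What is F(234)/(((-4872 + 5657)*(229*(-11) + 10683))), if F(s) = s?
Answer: 9/246490 ≈ 3.6513e-5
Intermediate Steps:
F(234)/(((-4872 + 5657)*(229*(-11) + 10683))) = 234/(((-4872 + 5657)*(229*(-11) + 10683))) = 234/((785*(-2519 + 10683))) = 234/((785*8164)) = 234/6408740 = 234*(1/6408740) = 9/246490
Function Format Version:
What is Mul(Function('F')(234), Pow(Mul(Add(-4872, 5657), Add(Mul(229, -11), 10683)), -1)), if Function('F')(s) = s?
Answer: Rational(9, 246490) ≈ 3.6513e-5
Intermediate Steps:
Mul(Function('F')(234), Pow(Mul(Add(-4872, 5657), Add(Mul(229, -11), 10683)), -1)) = Mul(234, Pow(Mul(Add(-4872, 5657), Add(Mul(229, -11), 10683)), -1)) = Mul(234, Pow(Mul(785, Add(-2519, 10683)), -1)) = Mul(234, Pow(Mul(785, 8164), -1)) = Mul(234, Pow(6408740, -1)) = Mul(234, Rational(1, 6408740)) = Rational(9, 246490)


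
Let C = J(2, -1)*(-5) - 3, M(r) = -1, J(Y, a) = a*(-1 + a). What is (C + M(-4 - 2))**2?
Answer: 196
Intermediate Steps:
C = -13 (C = -(-1 - 1)*(-5) - 3 = -1*(-2)*(-5) - 3 = 2*(-5) - 3 = -10 - 3 = -13)
(C + M(-4 - 2))**2 = (-13 - 1)**2 = (-14)**2 = 196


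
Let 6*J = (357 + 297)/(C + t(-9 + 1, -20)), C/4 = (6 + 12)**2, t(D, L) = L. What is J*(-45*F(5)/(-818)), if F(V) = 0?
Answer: 0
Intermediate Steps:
C = 1296 (C = 4*(6 + 12)**2 = 4*18**2 = 4*324 = 1296)
J = 109/1276 (J = ((357 + 297)/(1296 - 20))/6 = (654/1276)/6 = (654*(1/1276))/6 = (1/6)*(327/638) = 109/1276 ≈ 0.085423)
J*(-45*F(5)/(-818)) = 109*(-45*0/(-818))/1276 = 109*(0*(-1/818))/1276 = (109/1276)*0 = 0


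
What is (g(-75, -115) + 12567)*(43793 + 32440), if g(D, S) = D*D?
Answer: 1386830736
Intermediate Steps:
g(D, S) = D**2
(g(-75, -115) + 12567)*(43793 + 32440) = ((-75)**2 + 12567)*(43793 + 32440) = (5625 + 12567)*76233 = 18192*76233 = 1386830736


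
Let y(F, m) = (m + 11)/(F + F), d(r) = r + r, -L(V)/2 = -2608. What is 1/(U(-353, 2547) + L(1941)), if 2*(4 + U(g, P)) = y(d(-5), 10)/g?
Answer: 14120/73593461 ≈ 0.00019186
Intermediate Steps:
L(V) = 5216 (L(V) = -2*(-2608) = 5216)
d(r) = 2*r
y(F, m) = (11 + m)/(2*F) (y(F, m) = (11 + m)/((2*F)) = (11 + m)*(1/(2*F)) = (11 + m)/(2*F))
U(g, P) = -4 - 21/(40*g) (U(g, P) = -4 + (((11 + 10)/(2*((2*(-5)))))/g)/2 = -4 + (((½)*21/(-10))/g)/2 = -4 + (((½)*(-⅒)*21)/g)/2 = -4 + (-21/(20*g))/2 = -4 - 21/(40*g))
1/(U(-353, 2547) + L(1941)) = 1/((-4 - 21/40/(-353)) + 5216) = 1/((-4 - 21/40*(-1/353)) + 5216) = 1/((-4 + 21/14120) + 5216) = 1/(-56459/14120 + 5216) = 1/(73593461/14120) = 14120/73593461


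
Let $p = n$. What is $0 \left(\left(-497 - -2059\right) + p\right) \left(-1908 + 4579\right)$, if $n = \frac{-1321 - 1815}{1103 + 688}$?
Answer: $0$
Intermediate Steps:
$n = - \frac{3136}{1791} \approx -1.751$
$p = - \frac{3136}{1791} \approx -1.751$
$0 \left(\left(-497 - -2059\right) + p\right) \left(-1908 + 4579\right) = 0 \left(\left(-497 - -2059\right) - \frac{3136}{1791}\right) \left(-1908 + 4579\right) = 0 \left(\left(-497 + 2059\right) - \frac{3136}{1791}\right) 2671 = 0 \left(1562 - \frac{3136}{1791}\right) 2671 = 0 \cdot \frac{2794406}{1791} \cdot 2671 = 0 \cdot \frac{7463858426}{1791} = 0$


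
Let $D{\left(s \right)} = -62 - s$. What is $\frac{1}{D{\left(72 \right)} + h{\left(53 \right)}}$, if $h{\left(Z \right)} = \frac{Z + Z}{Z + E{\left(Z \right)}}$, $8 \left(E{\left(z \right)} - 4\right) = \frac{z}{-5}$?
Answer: $- \frac{2227}{294178} \approx -0.0075702$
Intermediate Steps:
$E{\left(z \right)} = 4 - \frac{z}{40}$ ($E{\left(z \right)} = 4 + \frac{z \frac{1}{-5}}{8} = 4 + \frac{z \left(- \frac{1}{5}\right)}{8} = 4 + \frac{\left(- \frac{1}{5}\right) z}{8} = 4 - \frac{z}{40}$)
$h{\left(Z \right)} = \frac{2 Z}{4 + \frac{39 Z}{40}}$ ($h{\left(Z \right)} = \frac{Z + Z}{Z - \left(-4 + \frac{Z}{40}\right)} = \frac{2 Z}{4 + \frac{39 Z}{40}}$)
$\frac{1}{D{\left(72 \right)} + h{\left(53 \right)}} = \frac{1}{\left(-62 - 72\right) + 80 \cdot 53 \frac{1}{160 + 39 \cdot 53}} = \frac{1}{\left(-62 - 72\right) + 80 \cdot 53 \frac{1}{160 + 2067}} = \frac{1}{-134 + 80 \cdot 53 \cdot \frac{1}{2227}} = \frac{1}{-134 + \frac{4240}{2227}} = \frac{1}{- \frac{294178}{2227}} = - \frac{2227}{294178}$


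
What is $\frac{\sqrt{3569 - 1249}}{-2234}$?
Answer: $- \frac{2 \sqrt{145}}{1117} \approx -0.021561$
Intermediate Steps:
$\frac{\sqrt{3569 - 1249}}{-2234} = \sqrt{2320} \left(- \frac{1}{2234}\right) = 4 \sqrt{145} \left(- \frac{1}{2234}\right) = - \frac{2 \sqrt{145}}{1117}$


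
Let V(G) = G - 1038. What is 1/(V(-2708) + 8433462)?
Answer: 1/8429716 ≈ 1.1863e-7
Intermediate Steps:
V(G) = -1038 + G
1/(V(-2708) + 8433462) = 1/((-1038 - 2708) + 8433462) = 1/(-3746 + 8433462) = 1/8429716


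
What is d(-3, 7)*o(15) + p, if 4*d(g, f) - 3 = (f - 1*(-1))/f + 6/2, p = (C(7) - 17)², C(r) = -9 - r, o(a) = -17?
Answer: 14821/14 ≈ 1058.6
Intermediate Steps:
p = 1089 (p = ((-9 - 1*7) - 17)² = ((-9 - 7) - 17)² = (-16 - 17)² = (-33)² = 1089)
d(g, f) = 3/2 + (1 + f)/(4*f) (d(g, f) = ¾ + ((f - 1*(-1))/f + 6/2)/4 = ¾ + ((f + 1)/f + 6*(½))/4 = ¾ + ((1 + f)/f + 3)/4 = ¾ + (3 + (1 + f)/f)/4 = ¾ + (¾ + (1 + f)/(4*f)) = 3/2 + (1 + f)/(4*f))
d(-3, 7)*o(15) + p = ((¼)*(1 + 7*7)/7)*(-17) + 1089 = ((¼)*(⅐)*(1 + 49))*(-17) + 1089 = ((¼)*(⅐)*50)*(-17) + 1089 = (25/14)*(-17) + 1089 = -425/14 + 1089 = 14821/14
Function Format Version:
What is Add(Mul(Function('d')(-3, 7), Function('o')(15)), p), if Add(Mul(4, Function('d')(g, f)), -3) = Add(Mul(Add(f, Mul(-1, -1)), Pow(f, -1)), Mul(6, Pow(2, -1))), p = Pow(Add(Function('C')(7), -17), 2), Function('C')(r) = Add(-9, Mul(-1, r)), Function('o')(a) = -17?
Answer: Rational(14821, 14) ≈ 1058.6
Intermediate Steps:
p = 1089 (p = Pow(Add(Add(-9, Mul(-1, 7)), -17), 2) = Pow(Add(Add(-9, -7), -17), 2) = Pow(Add(-16, -17), 2) = Pow(-33, 2) = 1089)
Function('d')(g, f) = Add(Rational(3, 2), Mul(Rational(1, 4), Pow(f, -1), Add(1, f))) (Function('d')(g, f) = Add(Rational(3, 4), Mul(Rational(1, 4), Add(Mul(Add(f, Mul(-1, -1)), Pow(f, -1)), Mul(6, Pow(2, -1))))) = Add(Rational(3, 4), Mul(Rational(1, 4), Add(Mul(Add(f, 1), Pow(f, -1)), Mul(6, Rational(1, 2))))) = Add(Rational(3, 4), Mul(Rational(1, 4), Add(Mul(Add(1, f), Pow(f, -1)), 3))) = Add(Rational(3, 4), Mul(Rational(1, 4), Add(Mul(Pow(f, -1), Add(1, f)), 3))) = Add(Rational(3, 4), Mul(Rational(1, 4), Add(3, Mul(Pow(f, -1), Add(1, f))))) = Add(Rational(3, 4), Add(Rational(3, 4), Mul(Rational(1, 4), Pow(f, -1), Add(1, f)))) = Add(Rational(3, 2), Mul(Rational(1, 4), Pow(f, -1), Add(1, f))))
Add(Mul(Function('d')(-3, 7), Function('o')(15)), p) = Add(Mul(Mul(Rational(1, 4), Pow(7, -1), Add(1, Mul(7, 7))), -17), 1089) = Add(Mul(Mul(Rational(1, 4), Rational(1, 7), Add(1, 49)), -17), 1089) = Add(Mul(Mul(Rational(1, 4), Rational(1, 7), 50), -17), 1089) = Add(Mul(Rational(25, 14), -17), 1089) = Add(Rational(-425, 14), 1089) = Rational(14821, 14)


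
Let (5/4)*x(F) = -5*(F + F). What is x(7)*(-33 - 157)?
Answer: 10640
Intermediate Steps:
x(F) = -8*F (x(F) = 4*(-5*(F + F))/5 = 4*(-10*F)/5 = -8*F)
x(7)*(-33 - 157) = (-8*7)*(-33 - 157) = -56*(-190) = 10640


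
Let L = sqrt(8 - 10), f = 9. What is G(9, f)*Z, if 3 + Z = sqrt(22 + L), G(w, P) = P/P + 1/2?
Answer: -9/2 + 3*sqrt(22 + I*sqrt(2))/2 ≈ 2.5393 + 0.22602*I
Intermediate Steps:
G(w, P) = 3/2 (G(w, P) = 1 + 1*(1/2) = 1 + 1/2 = 3/2)
L = I*sqrt(2) (L = sqrt(-2) = I*sqrt(2) ≈ 1.4142*I)
Z = -3 + sqrt(22 + I*sqrt(2)) ≈ 1.6928 + 0.15068*I
G(9, f)*Z = 3*(-3 + sqrt(22 + I*sqrt(2)))/2 = -9/2 + 3*sqrt(22 + I*sqrt(2))/2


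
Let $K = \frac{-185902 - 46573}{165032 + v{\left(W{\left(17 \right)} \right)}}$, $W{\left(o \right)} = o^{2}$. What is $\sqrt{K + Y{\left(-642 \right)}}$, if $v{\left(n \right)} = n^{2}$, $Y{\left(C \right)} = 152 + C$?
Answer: $\frac{i \sqrt{3369921480565}}{82851} \approx 22.157 i$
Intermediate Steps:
$K = - \frac{232475}{248553}$ ($K = \frac{-185902 - 46573}{165032 + \left(17^{2}\right)^{2}} = - \frac{232475}{165032 + 289^{2}} = - \frac{232475}{165032 + 83521} = - \frac{232475}{248553} \approx -0.93531$)
$\sqrt{K + Y{\left(-642 \right)}} = \sqrt{- \frac{232475}{248553} + \left(152 - 642\right)} = \sqrt{- \frac{232475}{248553} - 490} = \sqrt{- \frac{122023445}{248553}} = \frac{i \sqrt{3369921480565}}{82851}$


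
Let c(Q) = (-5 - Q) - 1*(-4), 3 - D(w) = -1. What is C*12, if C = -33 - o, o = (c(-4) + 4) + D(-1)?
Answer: -528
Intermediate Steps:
D(w) = 4 (D(w) = 3 - 1*(-1) = 3 + 1 = 4)
c(Q) = -1 - Q (c(Q) = (-5 - Q) + 4 = -1 - Q)
o = 11 (o = ((-1 - 1*(-4)) + 4) + 4 = ((-1 + 4) + 4) + 4 = (3 + 4) + 4 = 7 + 4 = 11)
C = -44 (C = -33 - 1*11 = -33 - 11 = -44)
C*12 = -44*12 = -528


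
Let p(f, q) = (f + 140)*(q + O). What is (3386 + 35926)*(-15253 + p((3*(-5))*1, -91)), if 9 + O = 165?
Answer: -280215936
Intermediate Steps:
O = 156 (O = -9 + 165 = 156)
p(f, q) = (140 + f)*(156 + q) (p(f, q) = (f + 140)*(q + 156) = (140 + f)*(156 + q))
(3386 + 35926)*(-15253 + p((3*(-5))*1, -91)) = (3386 + 35926)*(-15253 + (21840 + 140*(-91) + 156*((3*(-5))*1) + ((3*(-5))*1)*(-91))) = 39312*(-15253 + (21840 - 12740 + 156*(-15*1) - 15*1*(-91))) = 39312*(-15253 + (21840 - 12740 + 156*(-15) - 15*(-91))) = 39312*(-15253 + (21840 - 12740 - 2340 + 1365)) = 39312*(-15253 + 8125) = 39312*(-7128) = -280215936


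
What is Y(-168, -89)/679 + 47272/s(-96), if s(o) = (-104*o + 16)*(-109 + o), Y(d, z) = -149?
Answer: -42193461/173993750 ≈ -0.24250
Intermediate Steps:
s(o) = (-109 + o)*(16 - 104*o) (s(o) = (16 - 104*o)*(-109 + o) = (-109 + o)*(16 - 104*o))
Y(-168, -89)/679 + 47272/s(-96) = -149/679 + 47272/(-1744 - 104*(-96)² + 11352*(-96)) = -149*1/679 + 47272/(-1744 - 104*9216 - 1089792) = -149/679 + 47272/(-1744 - 958464 - 1089792) = -149/679 + 47272/(-2050000) = -149/679 + 47272*(-1/2050000) = -149/679 - 5909/256250 = -42193461/173993750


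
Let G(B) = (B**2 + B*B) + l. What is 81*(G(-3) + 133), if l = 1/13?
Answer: 159084/13 ≈ 12237.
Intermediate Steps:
l = 1/13 ≈ 0.076923
G(B) = 1/13 + 2*B**2 (G(B) = (B**2 + B*B) + 1/13 = (B**2 + B**2) + 1/13 = 2*B**2 + 1/13 = 1/13 + 2*B**2)
81*(G(-3) + 133) = 81*((1/13 + 2*(-3)**2) + 133) = 81*((1/13 + 2*9) + 133) = 81*((1/13 + 18) + 133) = 81*(235/13 + 133) = 81*(1964/13) = 159084/13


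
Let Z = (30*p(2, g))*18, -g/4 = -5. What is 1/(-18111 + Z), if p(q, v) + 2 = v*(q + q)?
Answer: 1/24009 ≈ 4.1651e-5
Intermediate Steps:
g = 20 (g = -4*(-5) = 20)
p(q, v) = -2 + 2*q*v (p(q, v) = -2 + v*(q + q) = -2 + v*(2*q) = -2 + 2*q*v)
Z = 42120 (Z = (30*(-2 + 2*2*20))*18 = (30*(-2 + 80))*18 = (30*78)*18 = 2340*18 = 42120)
1/(-18111 + Z) = 1/(-18111 + 42120) = 1/24009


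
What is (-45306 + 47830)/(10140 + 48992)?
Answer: 631/14783 ≈ 0.042684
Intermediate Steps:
(-45306 + 47830)/(10140 + 48992) = 2524/59132 = 2524*(1/59132) = 631/14783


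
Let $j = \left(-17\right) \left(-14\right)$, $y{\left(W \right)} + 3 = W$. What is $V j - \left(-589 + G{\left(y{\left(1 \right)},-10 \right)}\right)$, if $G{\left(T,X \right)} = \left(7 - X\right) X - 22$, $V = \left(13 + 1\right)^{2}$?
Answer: $47429$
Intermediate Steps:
$y{\left(W \right)} = -3 + W$
$j = 238$
$V = 196$ ($V = 14^{2} = 196$)
$G{\left(T,X \right)} = -22 + X \left(7 - X\right)$ ($G{\left(T,X \right)} = X \left(7 - X\right) - 22 = -22 + X \left(7 - X\right)$)
$V j - \left(-589 + G{\left(y{\left(1 \right)},-10 \right)}\right) = 196 \cdot 238 - \left(-611 - 100 - 70\right) = 46648 + \left(589 - \left(-22 - 100 - 70\right)\right) = 46648 + \left(589 - -192\right) = 46648 + \left(589 + 192\right) = 46648 + 781 = 47429$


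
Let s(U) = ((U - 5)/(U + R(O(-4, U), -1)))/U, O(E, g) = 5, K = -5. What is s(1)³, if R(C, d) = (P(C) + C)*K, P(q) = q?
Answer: 64/117649 ≈ 0.00054399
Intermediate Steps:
R(C, d) = -10*C (R(C, d) = (C + C)*(-5) = (2*C)*(-5) = -10*C)
s(U) = (-5 + U)/(U*(-50 + U)) (s(U) = ((U - 5)/(U - 10*5))/U = ((-5 + U)/(U - 50))/U = ((-5 + U)/(-50 + U))/U = (-5 + U)/(U*(-50 + U)))
s(1)³ = ((-5 + 1)/(1*(-50 + 1)))³ = (1*(-4)/(-49))³ = (1*(-1/49)*(-4))³ = (4/49)³ = 64/117649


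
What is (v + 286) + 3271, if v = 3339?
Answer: 6896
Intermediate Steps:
(v + 286) + 3271 = (3339 + 286) + 3271 = 3625 + 3271 = 6896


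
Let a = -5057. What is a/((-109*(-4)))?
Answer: -5057/436 ≈ -11.599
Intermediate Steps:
a/((-109*(-4))) = -5057/((-109*(-4))) = -5057/436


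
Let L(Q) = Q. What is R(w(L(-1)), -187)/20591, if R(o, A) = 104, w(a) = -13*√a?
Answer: 104/20591 ≈ 0.0050507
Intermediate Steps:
R(w(L(-1)), -187)/20591 = 104/20591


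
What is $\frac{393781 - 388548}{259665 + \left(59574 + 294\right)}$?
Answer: $\frac{5233}{319533} \approx 0.016377$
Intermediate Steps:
$\frac{393781 - 388548}{259665 + \left(59574 + 294\right)} = \frac{5233}{259665 + 59868} = \frac{5233}{319533}$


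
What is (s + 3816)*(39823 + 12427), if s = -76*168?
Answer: -467742000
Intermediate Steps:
s = -12768
(s + 3816)*(39823 + 12427) = (-12768 + 3816)*(39823 + 12427) = -8952*52250 = -467742000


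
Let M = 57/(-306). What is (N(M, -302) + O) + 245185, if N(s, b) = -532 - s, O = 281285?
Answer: 53645695/102 ≈ 5.2594e+5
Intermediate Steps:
M = -19/102 (M = 57*(-1/306) = -19/102 ≈ -0.18627)
(N(M, -302) + O) + 245185 = ((-532 - 1*(-19/102)) + 281285) + 245185 = ((-532 + 19/102) + 281285) + 245185 = (-54245/102 + 281285) + 245185 = 28636825/102 + 245185 = 53645695/102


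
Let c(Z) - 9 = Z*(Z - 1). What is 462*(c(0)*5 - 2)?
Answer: 19866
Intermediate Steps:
c(Z) = 9 + Z*(-1 + Z) (c(Z) = 9 + Z*(Z - 1) = 9 + Z*(-1 + Z))
462*(c(0)*5 - 2) = 462*((9 + 0**2 - 1*0)*5 - 2) = 462*((9 + 0 + 0)*5 - 2) = 462*(9*5 - 2) = 462*(45 - 2) = 462*43 = 19866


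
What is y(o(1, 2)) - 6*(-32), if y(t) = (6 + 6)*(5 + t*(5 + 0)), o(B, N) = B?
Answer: 312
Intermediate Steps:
y(t) = 60 + 60*t (y(t) = 12*(5 + t*5) = 12*(5 + 5*t) = 60 + 60*t)
y(o(1, 2)) - 6*(-32) = (60 + 60*1) - 6*(-32) = (60 + 60) + 192 = 120 + 192 = 312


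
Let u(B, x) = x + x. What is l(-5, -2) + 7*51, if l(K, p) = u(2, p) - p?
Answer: 355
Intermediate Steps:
u(B, x) = 2*x
l(K, p) = p (l(K, p) = 2*p - p = p)
l(-5, -2) + 7*51 = -2 + 7*51 = -2 + 357 = 355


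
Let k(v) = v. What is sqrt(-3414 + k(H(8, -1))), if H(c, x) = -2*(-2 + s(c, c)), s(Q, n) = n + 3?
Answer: 2*I*sqrt(858) ≈ 58.583*I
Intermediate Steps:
s(Q, n) = 3 + n
H(c, x) = -2 - 2*c (H(c, x) = -2*(-2 + (3 + c)) = -2*(1 + c) = -2 - 2*c)
sqrt(-3414 + k(H(8, -1))) = sqrt(-3414 + (-2 - 2*8)) = sqrt(-3414 + (-2 - 16)) = sqrt(-3414 - 18) = sqrt(-3432) = 2*I*sqrt(858)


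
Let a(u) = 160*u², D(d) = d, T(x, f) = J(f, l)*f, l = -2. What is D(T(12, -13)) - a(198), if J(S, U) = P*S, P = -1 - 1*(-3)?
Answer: -6272302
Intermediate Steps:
P = 2 (P = -1 + 3 = 2)
J(S, U) = 2*S
T(x, f) = 2*f² (T(x, f) = (2*f)*f = 2*f²)
D(T(12, -13)) - a(198) = 2*(-13)² - 160*198² = 2*169 - 160*39204 = 338 - 1*6272640 = 338 - 6272640 = -6272302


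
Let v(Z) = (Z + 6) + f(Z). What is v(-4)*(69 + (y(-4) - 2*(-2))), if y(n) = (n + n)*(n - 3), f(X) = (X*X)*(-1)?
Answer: -1806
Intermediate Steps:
f(X) = -X² (f(X) = X²*(-1) = -X²)
y(n) = 2*n*(-3 + n) (y(n) = (2*n)*(-3 + n) = 2*n*(-3 + n))
v(Z) = 6 + Z - Z² (v(Z) = (Z + 6) - Z² = (6 + Z) - Z² = 6 + Z - Z²)
v(-4)*(69 + (y(-4) - 2*(-2))) = (6 - 4 - 1*(-4)²)*(69 + (2*(-4)*(-3 - 4) - 2*(-2))) = (6 - 4 - 1*16)*(69 + (2*(-4)*(-7) + 4)) = (6 - 4 - 16)*(69 + (56 + 4)) = -14*(69 + 60) = -14*129 = -1806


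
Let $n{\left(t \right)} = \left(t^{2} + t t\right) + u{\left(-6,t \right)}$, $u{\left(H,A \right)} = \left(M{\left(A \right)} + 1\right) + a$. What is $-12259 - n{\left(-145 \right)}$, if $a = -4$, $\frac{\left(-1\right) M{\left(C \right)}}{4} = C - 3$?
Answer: $-54898$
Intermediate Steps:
$M{\left(C \right)} = 12 - 4 C$ ($M{\left(C \right)} = - 4 \left(C - 3\right) = - 4 \left(-3 + C\right) = 12 - 4 C$)
$u{\left(H,A \right)} = 9 - 4 A$ ($u{\left(H,A \right)} = \left(\left(12 - 4 A\right) + 1\right) - 4 = \left(13 - 4 A\right) - 4 = 9 - 4 A$)
$n{\left(t \right)} = 9 - 4 t + 2 t^{2}$ ($n{\left(t \right)} = \left(t^{2} + t t\right) - \left(-9 + 4 t\right) = \left(t^{2} + t^{2}\right) - \left(-9 + 4 t\right) = 2 t^{2} - \left(-9 + 4 t\right) = 9 - 4 t + 2 t^{2}$)
$-12259 - n{\left(-145 \right)} = -12259 - \left(9 - -580 + 2 \left(-145\right)^{2}\right) = -12259 - \left(9 + 580 + 2 \cdot 21025\right) = -12259 - \left(9 + 580 + 42050\right) = -12259 - 42639 = -54898$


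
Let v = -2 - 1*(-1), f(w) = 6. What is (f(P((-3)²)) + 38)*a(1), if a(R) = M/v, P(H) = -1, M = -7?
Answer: 308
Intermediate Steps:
v = -1 (v = -2 + 1 = -1)
a(R) = 7 (a(R) = -7/(-1) = -7*(-1) = 7)
(f(P((-3)²)) + 38)*a(1) = (6 + 38)*7 = 44*7 = 308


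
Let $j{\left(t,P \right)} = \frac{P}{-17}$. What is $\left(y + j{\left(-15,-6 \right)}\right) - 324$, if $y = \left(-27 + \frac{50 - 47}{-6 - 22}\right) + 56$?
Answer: $- \frac{140303}{476} \approx -294.75$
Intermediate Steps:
$j{\left(t,P \right)} = - \frac{P}{17}$ ($j{\left(t,P \right)} = P \left(- \frac{1}{17}\right) = - \frac{P}{17}$)
$y = \frac{809}{28}$ ($y = \left(-27 + \frac{3}{-28}\right) + 56 = \left(-27 + 3 \left(- \frac{1}{28}\right)\right) + 56 = \left(-27 - \frac{3}{28}\right) + 56 = - \frac{759}{28} + 56 = \frac{809}{28} \approx 28.893$)
$\left(y + j{\left(-15,-6 \right)}\right) - 324 = \left(\frac{809}{28} - - \frac{6}{17}\right) - 324 = \left(\frac{809}{28} + \frac{6}{17}\right) - 324 = \frac{13921}{476} - 324 = - \frac{140303}{476}$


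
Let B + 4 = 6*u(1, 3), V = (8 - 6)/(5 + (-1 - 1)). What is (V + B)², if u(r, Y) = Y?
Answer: 1936/9 ≈ 215.11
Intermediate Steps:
V = ⅔ (V = 2/(5 - 2) = 2/3 = 2*(⅓) = ⅔ ≈ 0.66667)
B = 14 (B = -4 + 6*3 = -4 + 18 = 14)
(V + B)² = (⅔ + 14)² = (44/3)² = 1936/9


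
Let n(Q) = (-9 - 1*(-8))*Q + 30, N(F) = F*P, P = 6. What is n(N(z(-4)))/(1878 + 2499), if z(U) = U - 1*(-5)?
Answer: 8/1459 ≈ 0.0054832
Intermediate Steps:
z(U) = 5 + U (z(U) = U + 5 = 5 + U)
N(F) = 6*F (N(F) = F*6 = 6*F)
n(Q) = 30 - Q (n(Q) = (-9 + 8)*Q + 30 = -Q + 30 = 30 - Q)
n(N(z(-4)))/(1878 + 2499) = (30 - 6*(5 - 4))/(1878 + 2499) = (30 - 6)/4377 = (30 - 1*6)*(1/4377) = (30 - 6)*(1/4377) = 24*(1/4377) = 8/1459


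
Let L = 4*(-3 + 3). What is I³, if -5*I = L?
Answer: 0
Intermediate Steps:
L = 0 (L = 4*0 = 0)
I = 0 (I = -⅕*0 = 0)
I³ = 0³ = 0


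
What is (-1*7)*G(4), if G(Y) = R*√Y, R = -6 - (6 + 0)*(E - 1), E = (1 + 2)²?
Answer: 756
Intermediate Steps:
E = 9 (E = 3² = 9)
R = -54 (R = -6 - (6 + 0)*(9 - 1) = -6 - 6*8 = -6 - 1*48 = -6 - 48 = -54)
G(Y) = -54*√Y
(-1*7)*G(4) = (-1*7)*(-54*√4) = -(-378)*2 = -7*(-108) = 756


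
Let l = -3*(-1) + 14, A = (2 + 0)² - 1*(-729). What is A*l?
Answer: 12461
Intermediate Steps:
A = 733 (A = 2² + 729 = 4 + 729 = 733)
l = 17 (l = 3 + 14 = 17)
A*l = 733*17 = 12461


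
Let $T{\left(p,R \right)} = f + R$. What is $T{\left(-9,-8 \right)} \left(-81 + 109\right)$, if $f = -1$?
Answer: $-252$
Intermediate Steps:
$T{\left(p,R \right)} = -1 + R$
$T{\left(-9,-8 \right)} \left(-81 + 109\right) = \left(-1 - 8\right) \left(-81 + 109\right) = \left(-9\right) 28 = -252$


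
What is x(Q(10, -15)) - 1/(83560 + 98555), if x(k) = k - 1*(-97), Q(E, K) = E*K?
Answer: -9652096/182115 ≈ -53.000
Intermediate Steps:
x(k) = 97 + k (x(k) = k + 97 = 97 + k)
x(Q(10, -15)) - 1/(83560 + 98555) = (97 + 10*(-15)) - 1/(83560 + 98555) = (97 - 150) - 1/182115 = -53 - 1*1/182115 = -53 - 1/182115 = -9652096/182115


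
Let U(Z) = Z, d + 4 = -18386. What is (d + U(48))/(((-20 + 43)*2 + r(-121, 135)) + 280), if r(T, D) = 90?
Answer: -9171/208 ≈ -44.091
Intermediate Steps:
d = -18390 (d = -4 - 18386 = -18390)
(d + U(48))/(((-20 + 43)*2 + r(-121, 135)) + 280) = (-18390 + 48)/(((-20 + 43)*2 + 90) + 280) = -18342/((23*2 + 90) + 280) = -18342/((46 + 90) + 280) = -18342/(136 + 280) = -18342/416 = -18342*1/416 = -9171/208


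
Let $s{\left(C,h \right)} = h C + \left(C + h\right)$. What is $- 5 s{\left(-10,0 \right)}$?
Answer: $50$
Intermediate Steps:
$s{\left(C,h \right)} = C + h + C h$ ($s{\left(C,h \right)} = C h + \left(C + h\right) = C + h + C h$)
$- 5 s{\left(-10,0 \right)} = - 5 \left(-10 + 0 - 0\right) = - 5 \left(-10 + 0 + 0\right) = \left(-5\right) \left(-10\right) = 50$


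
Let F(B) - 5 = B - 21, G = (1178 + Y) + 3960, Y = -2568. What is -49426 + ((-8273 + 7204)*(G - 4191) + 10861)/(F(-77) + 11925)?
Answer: -291532361/5916 ≈ -49279.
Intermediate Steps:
G = 2570 (G = (1178 - 2568) + 3960 = -1390 + 3960 = 2570)
F(B) = -16 + B (F(B) = 5 + (B - 21) = 5 + (-21 + B) = -16 + B)
-49426 + ((-8273 + 7204)*(G - 4191) + 10861)/(F(-77) + 11925) = -49426 + ((-8273 + 7204)*(2570 - 4191) + 10861)/((-16 - 77) + 11925) = -49426 + (-1069*(-1621) + 10861)/(-93 + 11925) = -49426 + (1732849 + 10861)/11832 = -49426 + 1743710*(1/11832) = -49426 + 871855/5916 = -291532361/5916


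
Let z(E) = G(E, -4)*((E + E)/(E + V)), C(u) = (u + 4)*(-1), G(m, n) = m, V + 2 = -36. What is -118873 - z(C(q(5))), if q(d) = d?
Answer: -5586869/47 ≈ -1.1887e+5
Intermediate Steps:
V = -38 (V = -2 - 36 = -38)
C(u) = -4 - u (C(u) = (4 + u)*(-1) = -4 - u)
z(E) = 2*E²/(-38 + E) (z(E) = E*((E + E)/(E - 38)) = E*((2*E)/(-38 + E)) = E*(2*E/(-38 + E)) = 2*E²/(-38 + E))
-118873 - z(C(q(5))) = -118873 - 2*(-4 - 1*5)²/(-38 + (-4 - 1*5)) = -118873 - 2*(-4 - 5)²/(-38 + (-4 - 5)) = -118873 - 2*(-9)²/(-38 - 9) = -118873 - 2*81/(-47) = -118873 - 2*81*(-1)/47 = -118873 - 1*(-162/47) = -118873 + 162/47 = -5586869/47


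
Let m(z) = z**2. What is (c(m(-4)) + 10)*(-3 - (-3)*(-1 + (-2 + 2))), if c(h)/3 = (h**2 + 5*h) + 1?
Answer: -6126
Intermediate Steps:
c(h) = 3 + 3*h**2 + 15*h (c(h) = 3*((h**2 + 5*h) + 1) = 3*(1 + h**2 + 5*h) = 3 + 3*h**2 + 15*h)
(c(m(-4)) + 10)*(-3 - (-3)*(-1 + (-2 + 2))) = ((3 + 3*((-4)**2)**2 + 15*(-4)**2) + 10)*(-3 - (-3)*(-1 + (-2 + 2))) = ((3 + 3*16**2 + 15*16) + 10)*(-3 - (-3)*(-1 + 0)) = ((3 + 3*256 + 240) + 10)*(-3 - (-3)*(-1)) = ((3 + 768 + 240) + 10)*(-3 - 1*3) = (1011 + 10)*(-3 - 3) = 1021*(-6) = -6126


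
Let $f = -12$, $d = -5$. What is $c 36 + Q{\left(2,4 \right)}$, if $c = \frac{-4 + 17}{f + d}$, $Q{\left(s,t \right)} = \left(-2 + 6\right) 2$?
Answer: $- \frac{332}{17} \approx -19.529$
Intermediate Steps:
$Q{\left(s,t \right)} = 8$ ($Q{\left(s,t \right)} = 4 \cdot 2 = 8$)
$c = - \frac{13}{17}$ ($c = \frac{-4 + 17}{-12 - 5} = \frac{13}{-17} = 13 \left(- \frac{1}{17}\right) = - \frac{13}{17} \approx -0.76471$)
$c 36 + Q{\left(2,4 \right)} = \left(- \frac{13}{17}\right) 36 + 8 = - \frac{468}{17} + 8 = - \frac{332}{17}$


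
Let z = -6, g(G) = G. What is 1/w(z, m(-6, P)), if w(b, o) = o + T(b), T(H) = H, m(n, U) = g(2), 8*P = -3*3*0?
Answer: -¼ ≈ -0.25000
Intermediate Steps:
P = 0 (P = (-3*3*0)/8 = (-9*0)/8 = (⅛)*0 = 0)
m(n, U) = 2
w(b, o) = b + o (w(b, o) = o + b = b + o)
1/w(z, m(-6, P)) = 1/(-6 + 2) = 1/(-4) = -¼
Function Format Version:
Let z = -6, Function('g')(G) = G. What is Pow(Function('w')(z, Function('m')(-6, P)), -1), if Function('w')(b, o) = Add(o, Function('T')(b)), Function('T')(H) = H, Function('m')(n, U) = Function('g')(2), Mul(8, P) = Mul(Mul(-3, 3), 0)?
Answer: Rational(-1, 4) ≈ -0.25000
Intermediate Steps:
P = 0 (P = Mul(Rational(1, 8), Mul(Mul(-3, 3), 0)) = Mul(Rational(1, 8), Mul(-9, 0)) = Mul(Rational(1, 8), 0) = 0)
Function('m')(n, U) = 2
Function('w')(b, o) = Add(b, o) (Function('w')(b, o) = Add(o, b) = Add(b, o))
Pow(Function('w')(z, Function('m')(-6, P)), -1) = Pow(Add(-6, 2), -1) = Pow(-4, -1) = Rational(-1, 4)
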